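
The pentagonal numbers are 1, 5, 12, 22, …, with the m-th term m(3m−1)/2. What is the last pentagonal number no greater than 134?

Solve n(3n−1)/2 ≤ 134 for integer n.
n = 9 gives 117 ≤ 134, while n = 10 gives 145 > 134; so the answer is 117.

117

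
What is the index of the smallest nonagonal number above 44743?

Solve n(7n−5)/2 > 44743 for integer n.
The largest n with value ≤ 44743 is 113 (since 44409 ≤ 44743 < 45201), so the first above is n = 114, value 45201.

114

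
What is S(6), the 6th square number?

6² = 36.

36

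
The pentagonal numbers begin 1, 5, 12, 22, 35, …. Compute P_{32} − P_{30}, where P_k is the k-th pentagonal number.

32·(3·32 − 1)/2 = 1520 and 30·(3·30 − 1)/2 = 1335.
Difference: 1520 − 1335 = 185.

185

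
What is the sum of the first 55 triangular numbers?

Σ i(i+1)/2 = (Σi² + Σi) / 2 over i = 1..55.
Σi = 1540 and Σi² = 56980.
(1·56980 + 1·1540) / 2 = 58520/2 = 29260.

29260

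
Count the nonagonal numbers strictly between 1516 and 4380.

The n-th nonagonal number is n(7n−5)/2.
Smallest index with value > 1516: n = 22 (giving 1639).
Largest index with value < 4380: n = 35 (giving 4200).
Indices 22 through 35: 14 terms.

14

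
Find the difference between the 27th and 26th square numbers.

n² − (n−1)² = 2n − 1, so 27² − 26² = 2·27 − 1 = 53.

53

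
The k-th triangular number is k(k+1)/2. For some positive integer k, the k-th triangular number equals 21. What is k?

6

Set n(n+1)/2 = 21, giving n² + n − 42 = 0.
The discriminant is 1 + 8·21 = 169, and √169 = 13.
So n = (-1 + 13) / 2 = 12/2 = 6.
Check: 6·7/2 = 21. ✓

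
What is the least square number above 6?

9

Solve n² > 6 for integer n.
The largest n with value ≤ 6 is 2 (since 4 ≤ 6 < 9), so the first above is n = 3, value 9.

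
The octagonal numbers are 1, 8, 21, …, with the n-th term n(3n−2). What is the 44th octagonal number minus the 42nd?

44·(3·44 − 2) = 5720 and 42·(3·42 − 2) = 5208.
Difference: 5720 − 5208 = 512.

512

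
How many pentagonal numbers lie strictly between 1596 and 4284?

21

The n-th pentagonal number is n(3n−1)/2.
Smallest index with value > 1596: n = 33 (giving 1617).
Largest index with value < 4284: n = 53 (giving 4187).
Indices 33 through 53: 21 terms.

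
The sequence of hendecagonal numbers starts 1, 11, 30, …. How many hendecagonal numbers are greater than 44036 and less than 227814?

126

The n-th hendecagonal number is n(9n−7)/2.
Smallest index with value > 44036: n = 100 (giving 44650).
Largest index with value < 227814: n = 225 (giving 227025).
Indices 100 through 225: 126 terms.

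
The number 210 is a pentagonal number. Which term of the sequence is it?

Set n(3n−1)/2 = 210, giving 3n² − n − 420 = 0.
So n = (1 + 71) / 6 = 72/6 = 12.

12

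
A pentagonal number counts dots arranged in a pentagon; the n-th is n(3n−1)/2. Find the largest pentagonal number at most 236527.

Solve n(3n−1)/2 ≤ 236527 for integer n.
n = 397 gives 236215 ≤ 236527, while n = 398 gives 237407 > 236527; so the answer is 236215.

236215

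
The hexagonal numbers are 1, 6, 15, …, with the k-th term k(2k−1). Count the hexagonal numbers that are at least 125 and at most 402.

The n-th hexagonal number is n(2n−1).
Smallest index with value ≥ 125: n = 9 (giving 153).
Largest index with value ≤ 402: n = 14 (giving 378).
Indices 9 through 14: 6 terms.

6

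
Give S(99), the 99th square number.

The 99th square number is n² with n = 99.
99² = 9801.

9801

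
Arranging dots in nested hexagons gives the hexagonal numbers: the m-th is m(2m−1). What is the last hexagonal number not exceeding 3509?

3486

Solve n(2n−1) ≤ 3509 for integer n.
n = 42 gives 3486 ≤ 3509, while n = 43 gives 3655 > 3509; so the answer is 3486.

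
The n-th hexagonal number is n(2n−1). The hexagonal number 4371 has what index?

Set n(2n−1) = 4371, giving 2n² − n − 4371 = 0.
So n = (1 + 187) / 4 = 188/4 = 47.

47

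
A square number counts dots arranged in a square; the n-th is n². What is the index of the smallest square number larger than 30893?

Solve n² > 30893 for integer n.
The largest n with value ≤ 30893 is 175 (since 30625 ≤ 30893 < 30976), so the first above is n = 176, value 30976.

176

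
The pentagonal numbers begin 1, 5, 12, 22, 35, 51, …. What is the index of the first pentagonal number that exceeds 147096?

Solve n(3n−1)/2 > 147096 for integer n.
The largest n with value ≤ 147096 is 313 (since 146797 ≤ 147096 < 147737), so the first above is n = 314, value 147737.

314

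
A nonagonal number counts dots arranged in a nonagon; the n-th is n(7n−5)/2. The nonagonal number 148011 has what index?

Set n(7n−5)/2 = 148011, giving 7n² − 5n − 296022 = 0.
The discriminant is 25 + 56·148011 = 8288641, and √8288641 = 2879.
So n = (5 + 2879) / 14 = 2884/14 = 206.
Check: 206·(7·206 − 5)/2 = 148011. ✓

206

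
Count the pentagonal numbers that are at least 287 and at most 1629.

The n-th pentagonal number is n(3n−1)/2.
Smallest index with value ≥ 287: n = 14 (giving 287).
Largest index with value ≤ 1629: n = 33 (giving 1617).
Indices 14 through 33: 20 terms.

20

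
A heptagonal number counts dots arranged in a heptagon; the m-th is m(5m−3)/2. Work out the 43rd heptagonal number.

The 43rd heptagonal number is n(5n−3)/2 with n = 43.
43·(5·43 − 3)/2 = 43·212/2 = 43·106 = 4558.

4558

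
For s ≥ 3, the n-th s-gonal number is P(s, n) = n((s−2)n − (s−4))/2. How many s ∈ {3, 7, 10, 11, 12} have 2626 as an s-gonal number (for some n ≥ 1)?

1

s = 3: P(3, 71) = 2556 and P(3, 72) = 2628; 2626 is not s-gonal.
s = 7: P(7, 32) = 2512 and P(7, 33) = 2673; 2626 is not s-gonal.
s = 10: P(10, 26) = 2626. ✓
s = 11: P(11, 24) = 2508 and P(11, 25) = 2725; 2626 is not s-gonal.
s = 12: P(12, 23) = 2553 and P(12, 24) = 2784; 2626 is not s-gonal.
Hits: s ∈ {10} → 1.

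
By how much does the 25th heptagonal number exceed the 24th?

121

Consecutive heptagonal numbers differ by 5n − 4: here 5·25 − 4 = 121.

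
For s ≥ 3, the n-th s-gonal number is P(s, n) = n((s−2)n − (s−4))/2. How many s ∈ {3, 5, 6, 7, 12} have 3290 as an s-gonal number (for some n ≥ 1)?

s = 3: P(3, 80) = 3240 and P(3, 81) = 3321; 3290 is not s-gonal.
s = 5: P(5, 47) = 3290. ✓
s = 6: P(6, 40) = 3160 and P(6, 41) = 3321; 3290 is not s-gonal.
s = 7: P(7, 36) = 3186 and P(7, 37) = 3367; 3290 is not s-gonal.
s = 12: P(12, 26) = 3276 and P(12, 27) = 3537; 3290 is not s-gonal.
Hits: s ∈ {5} → 1.

1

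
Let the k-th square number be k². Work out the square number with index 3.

The 3rd square number is n² with n = 3.
3² = 9.

9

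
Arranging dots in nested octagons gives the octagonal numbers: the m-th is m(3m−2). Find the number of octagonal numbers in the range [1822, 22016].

62

The n-th octagonal number is n(3n−2).
Smallest index with value ≥ 1822: n = 25 (giving 1825).
Largest index with value ≤ 22016: n = 86 (giving 22016).
Indices 25 through 86: 62 terms.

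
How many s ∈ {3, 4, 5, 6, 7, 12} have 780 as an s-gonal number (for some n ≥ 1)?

2

s = 3: P(3, 39) = 780. ✓
s = 4: P(4, 27) = 729 and P(4, 28) = 784; 780 is not s-gonal.
s = 5: P(5, 22) = 715 and P(5, 23) = 782; 780 is not s-gonal.
s = 6: P(6, 20) = 780. ✓
s = 7: P(7, 17) = 697 and P(7, 18) = 783; 780 is not s-gonal.
s = 12: P(12, 12) = 672 and P(12, 13) = 793; 780 is not s-gonal.
Hits: s ∈ {3, 6} → 2.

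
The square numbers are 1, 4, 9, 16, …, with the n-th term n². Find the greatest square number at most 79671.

79524

Solve n² ≤ 79671 for integer n.
n = 282 gives 79524 ≤ 79671, while n = 283 gives 80089 > 79671; so the answer is 79524.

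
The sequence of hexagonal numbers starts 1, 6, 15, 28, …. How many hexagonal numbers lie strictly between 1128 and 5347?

The n-th hexagonal number is n(2n−1).
Smallest index with value > 1128: n = 25 (giving 1225).
Largest index with value < 5347: n = 51 (giving 5151).
Indices 25 through 51: 27 terms.

27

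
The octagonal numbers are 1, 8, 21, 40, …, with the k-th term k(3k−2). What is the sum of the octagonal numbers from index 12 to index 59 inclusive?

205704

Σ i(3i−2) = 3Σi² − 2Σi over i = 12..59.
Σi = 1770 − 66 = 1704 and Σi² = 70210 − 506 = 69704.
3·69704 − 2·1704 = 205704.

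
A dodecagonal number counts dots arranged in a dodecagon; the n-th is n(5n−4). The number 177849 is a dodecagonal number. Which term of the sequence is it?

189

Set n(5n−4) = 177849, giving 5n² − 4n − 177849 = 0.
The discriminant is 16 + 20·177849 = 3556996, and √3556996 = 1886.
So n = (4 + 1886) / 10 = 1890/10 = 189.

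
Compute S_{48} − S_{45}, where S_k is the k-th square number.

48² = 2304 and 45² = 2025.
Difference: 2304 − 2025 = 279.

279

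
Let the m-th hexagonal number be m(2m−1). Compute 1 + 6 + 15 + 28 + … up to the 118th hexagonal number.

Σ i(2i−1) = 2Σi² − Σi over i = 1..118.
Σi = 7021 and Σi² = 554659.
2·554659 − 1·7021 = 1102297.

1102297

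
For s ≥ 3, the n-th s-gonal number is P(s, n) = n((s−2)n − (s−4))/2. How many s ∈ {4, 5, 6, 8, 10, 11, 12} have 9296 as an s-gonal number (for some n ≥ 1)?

s = 4: P(4, 96) = 9216 and P(4, 97) = 9409; 9296 is not s-gonal.
s = 5: P(5, 78) = 9087 and P(5, 79) = 9322; 9296 is not s-gonal.
s = 6: P(6, 68) = 9180 and P(6, 69) = 9453; 9296 is not s-gonal.
s = 8: P(8, 56) = 9296. ✓
s = 10: P(10, 48) = 9072 and P(10, 49) = 9457; 9296 is not s-gonal.
s = 11: P(11, 45) = 8955 and P(11, 46) = 9361; 9296 is not s-gonal.
s = 12: P(12, 43) = 9073 and P(12, 44) = 9504; 9296 is not s-gonal.
Hits: s ∈ {8} → 1.

1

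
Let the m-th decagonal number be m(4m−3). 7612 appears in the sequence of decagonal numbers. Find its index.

44

Set n(4n−3) = 7612, giving 4n² − 3n − 7612 = 0.
The discriminant is 9 + 16·7612 = 121801, and √121801 = 349.
So n = (3 + 349) / 8 = 352/8 = 44.
Check: 44·(4·44 − 3) = 7612. ✓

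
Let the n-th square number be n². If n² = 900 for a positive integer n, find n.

We need n² = 900, so n = √900 = 30.

30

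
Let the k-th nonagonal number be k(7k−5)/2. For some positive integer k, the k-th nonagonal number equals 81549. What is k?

Set n(7n−5)/2 = 81549, giving 7n² − 5n − 163098 = 0.
The discriminant is 25 + 56·81549 = 4566769, and √4566769 = 2137.
So n = (5 + 2137) / 14 = 2142/14 = 153.
Check: 153·(7·153 − 5)/2 = 81549. ✓

153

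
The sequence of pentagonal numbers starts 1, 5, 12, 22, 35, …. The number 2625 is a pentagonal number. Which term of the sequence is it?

Set n(3n−1)/2 = 2625, giving 3n² − n − 5250 = 0.
The discriminant is 1 + 24·2625 = 63001, and √63001 = 251.
So n = (1 + 251) / 6 = 252/6 = 42.
Check: 42·(3·42 − 1)/2 = 2625. ✓

42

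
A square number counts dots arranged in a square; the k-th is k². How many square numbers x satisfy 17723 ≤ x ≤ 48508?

87

The n-th square number is n².
Smallest index with value ≥ 17723: n = 134 (giving 17956).
Largest index with value ≤ 48508: n = 220 (giving 48400).
Indices 134 through 220: 87 terms.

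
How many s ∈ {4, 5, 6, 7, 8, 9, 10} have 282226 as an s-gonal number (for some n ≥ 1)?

s = 4: P(4, 531) = 281961 and P(4, 532) = 283024; 282226 is not s-gonal.
s = 5: P(5, 433) = 281017 and P(5, 434) = 282317; 282226 is not s-gonal.
s = 6: P(6, 375) = 280875 and P(6, 376) = 282376; 282226 is not s-gonal.
s = 7: P(7, 336) = 281736 and P(7, 337) = 283417; 282226 is not s-gonal.
s = 8: P(8, 307) = 282133 and P(8, 308) = 283976; 282226 is not s-gonal.
s = 9: P(9, 284) = 281586 and P(9, 285) = 283575; 282226 is not s-gonal.
s = 10: P(10, 266) = 282226. ✓
Hits: s ∈ {10} → 1.

1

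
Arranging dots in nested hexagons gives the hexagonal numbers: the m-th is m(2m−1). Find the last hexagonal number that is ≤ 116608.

Solve n(2n−1) ≤ 116608 for integer n.
n = 241 gives 115921 ≤ 116608, while n = 242 gives 116886 > 116608; so the answer is 115921.

115921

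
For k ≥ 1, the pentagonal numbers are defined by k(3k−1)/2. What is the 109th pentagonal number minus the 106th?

966

109·(3·109 − 1)/2 = 17767 and 106·(3·106 − 1)/2 = 16801.
Difference: 17767 − 16801 = 966.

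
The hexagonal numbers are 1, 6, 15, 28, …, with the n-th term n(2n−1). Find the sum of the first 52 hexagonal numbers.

Σ i(2i−1) = 2Σi² − Σi over i = 1..52.
Σi = 1378 and Σi² = 48230.
2·48230 − 1·1378 = 95082.

95082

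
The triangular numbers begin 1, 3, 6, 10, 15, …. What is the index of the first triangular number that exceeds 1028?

Solve n(n+1)/2 > 1028 for integer n.
The largest n with value ≤ 1028 is 44 (since 990 ≤ 1028 < 1035), so the first above is n = 45, value 1035.

45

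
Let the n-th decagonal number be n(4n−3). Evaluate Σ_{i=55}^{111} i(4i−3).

1618211

Σ i(4i−3) = 4Σi² − 3Σi over i = 55..111.
Σi = 6216 − 1485 = 4731 and Σi² = 462056 − 53955 = 408101.
4·408101 − 3·4731 = 1618211.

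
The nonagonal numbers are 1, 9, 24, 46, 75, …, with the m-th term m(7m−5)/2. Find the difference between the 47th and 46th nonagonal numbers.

323

Consecutive nonagonal numbers differ by 7n − 6: here 7·47 − 6 = 323.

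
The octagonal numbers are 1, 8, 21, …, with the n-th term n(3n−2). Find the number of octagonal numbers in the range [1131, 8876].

The n-th octagonal number is n(3n−2).
Smallest index with value ≥ 1131: n = 20 (giving 1160).
Largest index with value ≤ 8876: n = 54 (giving 8640).
Indices 20 through 54: 35 terms.

35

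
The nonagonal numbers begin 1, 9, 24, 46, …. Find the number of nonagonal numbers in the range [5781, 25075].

The n-th nonagonal number is n(7n−5)/2.
Smallest index with value ≥ 5781: n = 41 (giving 5781).
Largest index with value ≤ 25075: n = 85 (giving 25075).
Indices 41 through 85: 45 terms.

45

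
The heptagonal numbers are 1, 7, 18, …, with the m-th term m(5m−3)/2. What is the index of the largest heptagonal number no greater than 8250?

Solve n(5n−3)/2 ≤ 8250 for integer n.
n = 57 gives 8037 ≤ 8250, while n = 58 gives 8323 > 8250; so the answer is index 57.

57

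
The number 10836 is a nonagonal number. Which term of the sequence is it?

Set n(7n−5)/2 = 10836, giving 7n² − 5n − 21672 = 0.
So n = (5 + 779) / 14 = 784/14 = 56.
Check: 56·(7·56 − 5)/2 = 10836. ✓

56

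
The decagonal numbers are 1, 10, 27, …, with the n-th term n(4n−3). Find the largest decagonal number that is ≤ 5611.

5365

Solve n(4n−3) ≤ 5611 for integer n.
n = 37 gives 5365 ≤ 5611, while n = 38 gives 5662 > 5611; so the answer is 5365.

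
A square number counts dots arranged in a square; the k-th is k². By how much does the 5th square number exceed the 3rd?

5² = 25 and 3² = 9.
Difference: 25 − 9 = 16.

16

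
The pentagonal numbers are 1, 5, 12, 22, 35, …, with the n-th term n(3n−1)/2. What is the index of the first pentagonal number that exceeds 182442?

Solve n(3n−1)/2 > 182442 for integer n.
The largest n with value ≤ 182442 is 348 (since 181482 ≤ 182442 < 182527), so the first above is n = 349, value 182527.

349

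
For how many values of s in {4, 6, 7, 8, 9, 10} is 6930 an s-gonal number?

1

s = 4: P(4, 83) = 6889 and P(4, 84) = 7056; 6930 is not s-gonal.
s = 6: P(6, 59) = 6903 and P(6, 60) = 7140; 6930 is not s-gonal.
s = 7: P(7, 52) = 6682 and P(7, 53) = 6943; 6930 is not s-gonal.
s = 8: P(8, 48) = 6816 and P(8, 49) = 7105; 6930 is not s-gonal.
s = 9: P(9, 44) = 6666 and P(9, 45) = 6975; 6930 is not s-gonal.
s = 10: P(10, 42) = 6930. ✓
Hits: s ∈ {10} → 1.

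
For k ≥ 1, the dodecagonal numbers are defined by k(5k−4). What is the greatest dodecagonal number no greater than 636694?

Solve n(5n−4) ≤ 636694 for integer n.
n = 357 gives 635817 ≤ 636694, while n = 358 gives 639388 > 636694; so the answer is 635817.

635817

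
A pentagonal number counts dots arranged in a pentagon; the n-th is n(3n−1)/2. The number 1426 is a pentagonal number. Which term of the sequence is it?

31

Set n(3n−1)/2 = 1426, giving 3n² − n − 2852 = 0.
The discriminant is 1 + 24·1426 = 34225, and √34225 = 185.
So n = (1 + 185) / 6 = 186/6 = 31.
Check: 31·(3·31 − 1)/2 = 1426. ✓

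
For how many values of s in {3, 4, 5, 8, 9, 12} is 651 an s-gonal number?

2

s = 3: P(3, 35) = 630 and P(3, 36) = 666; 651 is not s-gonal.
s = 4: P(4, 25) = 625 and P(4, 26) = 676; 651 is not s-gonal.
s = 5: P(5, 21) = 651. ✓
s = 8: P(8, 15) = 645 and P(8, 16) = 736; 651 is not s-gonal.
s = 9: P(9, 14) = 651. ✓
s = 12: P(12, 11) = 561 and P(12, 12) = 672; 651 is not s-gonal.
Hits: s ∈ {5, 9} → 2.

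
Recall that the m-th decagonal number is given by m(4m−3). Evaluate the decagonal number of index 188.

188·(4·188 − 3) = 188·749 = 140812.

140812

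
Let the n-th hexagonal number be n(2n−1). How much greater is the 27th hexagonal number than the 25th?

206

27·(2·27 − 1) = 1431 and 25·(2·25 − 1) = 1225.
Difference: 1431 − 1225 = 206.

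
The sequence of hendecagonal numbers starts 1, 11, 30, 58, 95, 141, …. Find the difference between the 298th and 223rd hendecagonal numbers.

175575

298·(9·298 − 7)/2 = 398575 and 223·(9·223 − 7)/2 = 223000.
Difference: 398575 − 223000 = 175575.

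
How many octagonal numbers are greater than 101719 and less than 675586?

The n-th octagonal number is n(3n−2).
Smallest index with value > 101719: n = 185 (giving 102305).
Largest index with value < 675586: n = 474 (giving 673080).
Indices 185 through 474: 290 terms.

290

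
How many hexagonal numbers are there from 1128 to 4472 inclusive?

24

The n-th hexagonal number is n(2n−1).
Smallest index with value ≥ 1128: n = 24 (giving 1128).
Largest index with value ≤ 4472: n = 47 (giving 4371).
Indices 24 through 47: 24 terms.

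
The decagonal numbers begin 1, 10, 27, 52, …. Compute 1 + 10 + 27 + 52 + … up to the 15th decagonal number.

4600

Σ i(4i−3) = 4Σi² − 3Σi over i = 1..15.
Σi = 120 and Σi² = 1240.
4·1240 − 3·120 = 4600.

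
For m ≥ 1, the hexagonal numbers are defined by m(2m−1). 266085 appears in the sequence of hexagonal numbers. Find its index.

365

Set n(2n−1) = 266085, giving 2n² − n − 266085 = 0.
The discriminant is 1 + 8·266085 = 2128681, and √2128681 = 1459.
So n = (1 + 1459) / 4 = 1460/4 = 365.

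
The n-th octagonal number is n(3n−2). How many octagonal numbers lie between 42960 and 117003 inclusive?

78

The n-th octagonal number is n(3n−2).
Smallest index with value ≥ 42960: n = 120 (giving 42960).
Largest index with value ≤ 117003: n = 197 (giving 116033).
Indices 120 through 197: 78 terms.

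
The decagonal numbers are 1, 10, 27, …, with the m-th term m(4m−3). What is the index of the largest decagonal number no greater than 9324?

Solve n(4n−3) ≤ 9324 for integer n.
n = 48 gives 9072 ≤ 9324, while n = 49 gives 9457 > 9324; so the answer is index 48.

48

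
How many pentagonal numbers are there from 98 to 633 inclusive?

The n-th pentagonal number is n(3n−1)/2.
Smallest index with value ≥ 98: n = 9 (giving 117).
Largest index with value ≤ 633: n = 20 (giving 590).
Indices 9 through 20: 12 terms.

12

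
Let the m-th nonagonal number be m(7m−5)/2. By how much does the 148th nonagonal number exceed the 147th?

1030

Consecutive nonagonal numbers differ by 7n − 6: here 7·148 − 6 = 1030.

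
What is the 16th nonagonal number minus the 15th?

Consecutive nonagonal numbers differ by 7n − 6: here 7·16 − 6 = 106.

106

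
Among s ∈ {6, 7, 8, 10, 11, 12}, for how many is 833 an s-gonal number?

s = 6: P(6, 20) = 780 and P(6, 21) = 861; 833 is not s-gonal.
s = 7: P(7, 18) = 783 and P(7, 19) = 874; 833 is not s-gonal.
s = 8: P(8, 17) = 833. ✓
s = 10: P(10, 14) = 742 and P(10, 15) = 855; 833 is not s-gonal.
s = 11: P(11, 14) = 833. ✓
s = 12: P(12, 13) = 793 and P(12, 14) = 924; 833 is not s-gonal.
Hits: s ∈ {8, 11} → 2.

2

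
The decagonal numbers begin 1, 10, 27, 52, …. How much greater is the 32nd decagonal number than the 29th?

723

32·(4·32 − 3) = 4000 and 29·(4·29 − 3) = 3277.
Difference: 4000 − 3277 = 723.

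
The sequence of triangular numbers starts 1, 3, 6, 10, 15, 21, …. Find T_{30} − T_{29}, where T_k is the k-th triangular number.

30

Consecutive triangular numbers differ by n: T_{30} − T_{29} = 30.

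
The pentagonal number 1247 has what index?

29

Set n(3n−1)/2 = 1247, giving 3n² − n − 2494 = 0.
So n = (1 + 173) / 6 = 174/6 = 29.
Check: 29·(3·29 − 1)/2 = 1247. ✓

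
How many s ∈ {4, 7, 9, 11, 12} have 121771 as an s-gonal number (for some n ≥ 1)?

s = 4: P(4, 348) = 121104 and P(4, 349) = 121801; 121771 is not s-gonal.
s = 7: P(7, 221) = 121771. ✓
s = 9: P(9, 186) = 120621 and P(9, 187) = 121924; 121771 is not s-gonal.
s = 11: P(11, 164) = 120458 and P(11, 165) = 121935; 121771 is not s-gonal.
s = 12: P(12, 156) = 121056 and P(12, 157) = 122617; 121771 is not s-gonal.
Hits: s ∈ {7} → 1.

1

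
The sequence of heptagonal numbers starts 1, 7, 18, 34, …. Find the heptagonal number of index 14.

The 14th heptagonal number is n(5n−3)/2 with n = 14.
14·(5·14 − 3)/2 = 14·67/2 = 469.

469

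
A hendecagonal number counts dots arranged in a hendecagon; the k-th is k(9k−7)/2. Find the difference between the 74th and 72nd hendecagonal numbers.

1307

74·(9·74 − 7)/2 = 24383 and 72·(9·72 − 7)/2 = 23076.
Difference: 24383 − 23076 = 1307.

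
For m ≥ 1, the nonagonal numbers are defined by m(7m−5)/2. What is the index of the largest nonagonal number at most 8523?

Solve n(7n−5)/2 ≤ 8523 for integer n.
n = 49 gives 8281 ≤ 8523, while n = 50 gives 8625 > 8523; so the answer is index 49.

49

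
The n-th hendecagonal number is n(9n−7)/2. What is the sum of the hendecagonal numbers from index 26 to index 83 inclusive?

Σ i(9i−7)/2 = (9Σi² − 7Σi) / 2 over i = 26..83.
Σi = 3486 − 325 = 3161 and Σi² = 194054 − 5525 = 188529.
(9·188529 − 7·3161) / 2 = 1674634/2 = 837317.

837317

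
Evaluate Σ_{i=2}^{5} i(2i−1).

Σ i(2i−1) = 2Σi² − Σi over i = 2..5.
Σi = 15 − 1 = 14 and Σi² = 55 − 1 = 54.
2·54 − 1·14 = 94.

94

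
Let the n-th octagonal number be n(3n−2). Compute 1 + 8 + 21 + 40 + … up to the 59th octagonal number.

207090

Σ i(3i−2) = 3Σi² − 2Σi over i = 1..59.
Σi = 1770 and Σi² = 70210.
3·70210 − 2·1770 = 207090.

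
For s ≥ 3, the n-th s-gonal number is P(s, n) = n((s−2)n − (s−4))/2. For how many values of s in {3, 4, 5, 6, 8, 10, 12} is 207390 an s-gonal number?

s = 3: P(3, 643) = 207046 and P(3, 644) = 207690; 207390 is not s-gonal.
s = 4: P(4, 455) = 207025 and P(4, 456) = 207936; 207390 is not s-gonal.
s = 5: P(5, 372) = 207390. ✓
s = 6: P(6, 322) = 207046 and P(6, 323) = 208335; 207390 is not s-gonal.
s = 8: P(8, 263) = 206981 and P(8, 264) = 208560; 207390 is not s-gonal.
s = 10: P(10, 228) = 207252 and P(10, 229) = 209077; 207390 is not s-gonal.
s = 12: P(12, 204) = 207264 and P(12, 205) = 209305; 207390 is not s-gonal.
Hits: s ∈ {5} → 1.

1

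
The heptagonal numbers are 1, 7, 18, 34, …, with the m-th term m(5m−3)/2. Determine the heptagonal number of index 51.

The 51st heptagonal number is n(5n−3)/2 with n = 51.
51·(5·51 − 3)/2 = 51·252/2 = 51·126 = 6426.

6426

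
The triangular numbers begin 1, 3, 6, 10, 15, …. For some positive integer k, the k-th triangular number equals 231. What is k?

21

Set n(n+1)/2 = 231, giving n² + n − 462 = 0.
The discriminant is 1 + 8·231 = 1849, and √1849 = 43.
So n = (-1 + 43) / 2 = 42/2 = 21.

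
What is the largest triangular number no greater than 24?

Solve n(n+1)/2 ≤ 24 for integer n.
n = 6 gives 21 ≤ 24, while n = 7 gives 28 > 24; so the answer is 21.

21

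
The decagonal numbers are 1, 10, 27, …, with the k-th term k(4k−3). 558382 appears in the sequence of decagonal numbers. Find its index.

Set n(4n−3) = 558382, giving 4n² − 3n − 558382 = 0.
So n = (3 + 2989) / 8 = 2992/8 = 374.

374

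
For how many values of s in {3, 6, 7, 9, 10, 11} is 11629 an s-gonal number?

1

s = 3: P(3, 152) = 11628 and P(3, 153) = 11781; 11629 is not s-gonal.
s = 6: P(6, 76) = 11476 and P(6, 77) = 11781; 11629 is not s-gonal.
s = 7: P(7, 68) = 11458 and P(7, 69) = 11799; 11629 is not s-gonal.
s = 9: P(9, 58) = 11629. ✓
s = 10: P(10, 54) = 11502 and P(10, 55) = 11935; 11629 is not s-gonal.
s = 11: P(11, 51) = 11526 and P(11, 52) = 11986; 11629 is not s-gonal.
Hits: s ∈ {9} → 1.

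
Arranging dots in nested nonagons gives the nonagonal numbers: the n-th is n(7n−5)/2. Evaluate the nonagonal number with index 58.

The 58th nonagonal number is n(7n−5)/2 with n = 58.
58·(7·58 − 5)/2 = 58·401/2 = 11629.

11629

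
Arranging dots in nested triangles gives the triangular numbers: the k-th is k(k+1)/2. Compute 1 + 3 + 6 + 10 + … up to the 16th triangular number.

816

Σ i(i+1)/2 = (Σi² + Σi) / 2 over i = 1..16.
Σi = 136 and Σi² = 1496.
(1·1496 + 1·136) / 2 = 1632/2 = 816.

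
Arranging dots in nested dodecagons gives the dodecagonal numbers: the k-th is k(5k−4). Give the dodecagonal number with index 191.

181641

191·(5·191 − 4) = 191·951 = 181641.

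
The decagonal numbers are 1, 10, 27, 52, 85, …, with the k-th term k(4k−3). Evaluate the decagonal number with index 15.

855

The 15th decagonal number is n(4n−3) with n = 15.
15·(4·15 − 3) = 15·57 = 855.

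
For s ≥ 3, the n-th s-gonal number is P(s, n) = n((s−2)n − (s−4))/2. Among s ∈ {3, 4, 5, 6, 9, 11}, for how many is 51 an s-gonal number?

1

s = 3: P(3, 9) = 45 and P(3, 10) = 55; 51 is not s-gonal.
s = 4: P(4, 7) = 49 and P(4, 8) = 64; 51 is not s-gonal.
s = 5: P(5, 6) = 51. ✓
s = 6: P(6, 5) = 45 and P(6, 6) = 66; 51 is not s-gonal.
s = 9: P(9, 4) = 46 and P(9, 5) = 75; 51 is not s-gonal.
s = 11: P(11, 3) = 30 and P(11, 4) = 58; 51 is not s-gonal.
Hits: s ∈ {5} → 1.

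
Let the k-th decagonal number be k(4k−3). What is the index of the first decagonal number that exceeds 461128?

340

Solve n(4n−3) > 461128 for integer n.
The largest n with value ≤ 461128 is 339 (since 458667 ≤ 461128 < 461380), so the first above is n = 340, value 461380.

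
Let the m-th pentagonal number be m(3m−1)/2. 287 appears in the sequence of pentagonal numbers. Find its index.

Set n(3n−1)/2 = 287, giving 3n² − n − 574 = 0.
The discriminant is 1 + 24·287 = 6889, and √6889 = 83.
So n = (1 + 83) / 6 = 84/6 = 14.
Check: 14·(3·14 − 1)/2 = 287. ✓

14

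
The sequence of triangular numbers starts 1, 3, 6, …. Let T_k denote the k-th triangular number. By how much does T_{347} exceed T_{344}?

1038

347·348/2 = 60378 and 344·345/2 = 59340.
Difference: 60378 − 59340 = 1038.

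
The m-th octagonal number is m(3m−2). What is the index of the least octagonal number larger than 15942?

74

Solve n(3n−2) > 15942 for integer n.
The largest n with value ≤ 15942 is 73 (since 15841 ≤ 15942 < 16280), so the first above is n = 74, value 16280.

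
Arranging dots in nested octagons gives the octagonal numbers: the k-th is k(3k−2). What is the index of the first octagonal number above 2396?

29

Solve n(3n−2) > 2396 for integer n.
The largest n with value ≤ 2396 is 28 (since 2296 ≤ 2396 < 2465), so the first above is n = 29, value 2465.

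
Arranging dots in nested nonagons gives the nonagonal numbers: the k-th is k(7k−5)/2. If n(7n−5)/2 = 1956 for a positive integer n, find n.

24

Set n(7n−5)/2 = 1956, giving 7n² − 5n − 3912 = 0.
The discriminant is 25 + 56·1956 = 109561, and √109561 = 331.
So n = (5 + 331) / 14 = 336/14 = 24.
Check: 24·(7·24 − 5)/2 = 1956. ✓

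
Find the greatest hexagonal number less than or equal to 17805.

17578

Solve n(2n−1) ≤ 17805 for integer n.
n = 94 gives 17578 ≤ 17805, while n = 95 gives 17955 > 17805; so the answer is 17578.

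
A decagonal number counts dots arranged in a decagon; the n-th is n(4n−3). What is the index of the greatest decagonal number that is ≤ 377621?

307

Solve n(4n−3) ≤ 377621 for integer n.
n = 307 gives 376075 ≤ 377621, while n = 308 gives 378532 > 377621; so the answer is index 307.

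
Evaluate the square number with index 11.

11² = 121.

121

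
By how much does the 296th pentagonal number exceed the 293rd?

296·(3·296 − 1)/2 = 131276 and 293·(3·293 − 1)/2 = 128627.
Difference: 131276 − 128627 = 2649.

2649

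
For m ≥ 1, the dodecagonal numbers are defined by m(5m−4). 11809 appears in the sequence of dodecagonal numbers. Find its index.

49

Set n(5n−4) = 11809, giving 5n² − 4n − 11809 = 0.
The discriminant is 16 + 20·11809 = 236196, and √236196 = 486.
So n = (4 + 486) / 10 = 490/10 = 49.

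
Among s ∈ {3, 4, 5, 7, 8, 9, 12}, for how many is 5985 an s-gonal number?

s = 3: P(3, 108) = 5886 and P(3, 109) = 5995; 5985 is not s-gonal.
s = 4: P(4, 77) = 5929 and P(4, 78) = 6084; 5985 is not s-gonal.
s = 5: P(5, 63) = 5922 and P(5, 64) = 6112; 5985 is not s-gonal.
s = 7: P(7, 49) = 5929 and P(7, 50) = 6175; 5985 is not s-gonal.
s = 8: P(8, 45) = 5985. ✓
s = 9: P(9, 41) = 5781 and P(9, 42) = 6069; 5985 is not s-gonal.
s = 12: P(12, 35) = 5985. ✓
Hits: s ∈ {8, 12} → 2.

2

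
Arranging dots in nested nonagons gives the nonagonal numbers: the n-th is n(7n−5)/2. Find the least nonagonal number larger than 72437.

Solve n(7n−5)/2 > 72437 for integer n.
The largest n with value ≤ 72437 is 144 (since 72216 ≤ 72437 < 73225), so the first above is n = 145, value 73225.

73225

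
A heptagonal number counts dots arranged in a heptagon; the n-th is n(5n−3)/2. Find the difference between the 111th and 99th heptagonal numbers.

6282

111·(5·111 − 3)/2 = 30636 and 99·(5·99 − 3)/2 = 24354.
Difference: 30636 − 24354 = 6282.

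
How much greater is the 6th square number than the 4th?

6² = 36 and 4² = 16.
Difference: 36 − 16 = 20.

20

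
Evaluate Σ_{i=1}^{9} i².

285

Σ_{i=1}^{9} i² = 9·10·19/6 = 285.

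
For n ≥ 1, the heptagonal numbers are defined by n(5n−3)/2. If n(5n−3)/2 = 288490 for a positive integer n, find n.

Set n(5n−3)/2 = 288490, giving 5n² − 3n − 576980 = 0.
The discriminant is 9 + 40·288490 = 11539609, and √11539609 = 3397.
So n = (3 + 3397) / 10 = 3400/10 = 340.
Check: 340·(5·340 − 3)/2 = 288490. ✓

340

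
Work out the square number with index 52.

2704

The 52nd square number is n² with n = 52.
52² = 2704.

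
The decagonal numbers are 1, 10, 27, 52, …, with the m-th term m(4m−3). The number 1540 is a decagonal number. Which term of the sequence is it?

20

Set n(4n−3) = 1540, giving 4n² − 3n − 1540 = 0.
The discriminant is 9 + 16·1540 = 24649, and √24649 = 157.
So n = (3 + 157) / 8 = 160/8 = 20.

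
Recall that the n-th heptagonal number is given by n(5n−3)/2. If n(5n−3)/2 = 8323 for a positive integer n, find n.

Set n(5n−3)/2 = 8323, giving 5n² − 3n − 16646 = 0.
So n = (3 + 577) / 10 = 580/10 = 58.

58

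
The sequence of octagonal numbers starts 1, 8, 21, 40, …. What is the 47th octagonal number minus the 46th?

Consecutive octagonal numbers differ by 6n − 5: here 6·47 − 5 = 277.

277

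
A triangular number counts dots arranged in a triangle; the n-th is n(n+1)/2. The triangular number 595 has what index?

Set n(n+1)/2 = 595, giving n² + n − 1190 = 0.
The discriminant is 1 + 8·595 = 4761, and √4761 = 69.
So n = (-1 + 69) / 2 = 68/2 = 34.

34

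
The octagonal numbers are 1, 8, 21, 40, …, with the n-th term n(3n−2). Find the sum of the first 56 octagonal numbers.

Σ i(3i−2) = 3Σi² − 2Σi over i = 1..56.
Σi = 1596 and Σi² = 60116.
3·60116 − 2·1596 = 177156.

177156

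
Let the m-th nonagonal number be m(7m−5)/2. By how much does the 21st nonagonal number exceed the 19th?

275

21·(7·21 − 5)/2 = 1491 and 19·(7·19 − 5)/2 = 1216.
Difference: 1491 − 1216 = 275.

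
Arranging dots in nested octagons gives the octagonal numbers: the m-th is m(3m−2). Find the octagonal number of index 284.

284·(3·284 − 2) = 284·850 = 241400.

241400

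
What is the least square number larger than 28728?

28900

Solve n² > 28728 for integer n.
The largest n with value ≤ 28728 is 169 (since 28561 ≤ 28728 < 28900), so the first above is n = 170, value 28900.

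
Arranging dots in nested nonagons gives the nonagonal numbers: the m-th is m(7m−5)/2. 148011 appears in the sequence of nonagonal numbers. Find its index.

Set n(7n−5)/2 = 148011, giving 7n² − 5n − 296022 = 0.
The discriminant is 25 + 56·148011 = 8288641, and √8288641 = 2879.
So n = (5 + 2879) / 14 = 2884/14 = 206.

206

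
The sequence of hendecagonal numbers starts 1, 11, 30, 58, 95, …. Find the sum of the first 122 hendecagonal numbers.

Σ i(9i−7)/2 = (9Σi² − 7Σi) / 2 over i = 1..122.
Σi = 7503 and Σi² = 612745.
(9·612745 − 7·7503) / 2 = 5462184/2 = 2731092.

2731092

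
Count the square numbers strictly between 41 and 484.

The n-th square number is n².
Smallest index with value > 41: n = 7 (giving 49).
Largest index with value < 484: n = 21 (giving 441).
Indices 7 through 21: 15 terms.

15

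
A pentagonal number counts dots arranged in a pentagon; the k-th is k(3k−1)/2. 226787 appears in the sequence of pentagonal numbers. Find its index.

Set n(3n−1)/2 = 226787, giving 3n² − n − 453574 = 0.
So n = (1 + 2333) / 6 = 2334/6 = 389.

389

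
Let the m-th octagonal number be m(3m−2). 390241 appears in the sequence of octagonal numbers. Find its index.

Set n(3n−2) = 390241, giving 3n² − 2n − 390241 = 0.
The discriminant is 4 + 12·390241 = 4682896, and √4682896 = 2164.
So n = (2 + 2164) / 6 = 2166/6 = 361.

361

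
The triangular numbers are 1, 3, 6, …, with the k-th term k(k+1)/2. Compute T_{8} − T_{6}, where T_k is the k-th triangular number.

8·9/2 = 36 and 6·7/2 = 21.
Difference: 36 − 21 = 15.

15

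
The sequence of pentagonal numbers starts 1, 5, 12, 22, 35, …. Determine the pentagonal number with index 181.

49051

181·(3·181 − 1)/2 = 181·542/2 = 181·271 = 49051.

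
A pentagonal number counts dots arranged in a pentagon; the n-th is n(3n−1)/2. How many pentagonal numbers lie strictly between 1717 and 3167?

The n-th pentagonal number is n(3n−1)/2.
Smallest index with value > 1717: n = 35 (giving 1820).
Largest index with value < 3167: n = 46 (giving 3151).
Indices 35 through 46: 12 terms.

12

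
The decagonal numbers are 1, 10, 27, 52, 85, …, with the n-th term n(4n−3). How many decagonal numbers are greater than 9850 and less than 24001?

The n-th decagonal number is n(4n−3).
Smallest index with value > 9850: n = 51 (giving 10251).
Largest index with value < 24001: n = 77 (giving 23485).
Indices 51 through 77: 27 terms.

27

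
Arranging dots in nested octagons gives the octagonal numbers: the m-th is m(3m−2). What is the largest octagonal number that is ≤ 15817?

15408

Solve n(3n−2) ≤ 15817 for integer n.
n = 72 gives 15408 ≤ 15817, while n = 73 gives 15841 > 15817; so the answer is 15408.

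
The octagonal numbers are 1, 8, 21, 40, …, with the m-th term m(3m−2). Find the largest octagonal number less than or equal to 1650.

Solve n(3n−2) ≤ 1650 for integer n.
n = 23 gives 1541 ≤ 1650, while n = 24 gives 1680 > 1650; so the answer is 1541.

1541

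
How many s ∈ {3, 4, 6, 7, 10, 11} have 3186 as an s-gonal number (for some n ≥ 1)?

s = 3: P(3, 79) = 3160 and P(3, 80) = 3240; 3186 is not s-gonal.
s = 4: P(4, 56) = 3136 and P(4, 57) = 3249; 3186 is not s-gonal.
s = 6: P(6, 40) = 3160 and P(6, 41) = 3321; 3186 is not s-gonal.
s = 7: P(7, 36) = 3186. ✓
s = 10: P(10, 28) = 3052 and P(10, 29) = 3277; 3186 is not s-gonal.
s = 11: P(11, 27) = 3186. ✓
Hits: s ∈ {7, 11} → 2.

2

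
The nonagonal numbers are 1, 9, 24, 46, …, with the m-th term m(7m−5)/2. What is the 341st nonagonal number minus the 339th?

341·(7·341 − 5)/2 = 406131 and 339·(7·339 − 5)/2 = 401376.
Difference: 406131 − 401376 = 4755.

4755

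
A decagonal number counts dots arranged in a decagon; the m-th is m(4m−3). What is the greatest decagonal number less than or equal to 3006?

2835

Solve n(4n−3) ≤ 3006 for integer n.
n = 27 gives 2835 ≤ 3006, while n = 28 gives 3052 > 3006; so the answer is 2835.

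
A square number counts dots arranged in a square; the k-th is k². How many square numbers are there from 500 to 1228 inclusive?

The n-th square number is n².
Smallest index with value ≥ 500: n = 23 (giving 529).
Largest index with value ≤ 1228: n = 35 (giving 1225).
Indices 23 through 35: 13 terms.

13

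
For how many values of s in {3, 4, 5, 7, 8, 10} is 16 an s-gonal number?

s = 3: P(3, 5) = 15 and P(3, 6) = 21; 16 is not s-gonal.
s = 4: P(4, 4) = 16. ✓
s = 5: P(5, 3) = 12 and P(5, 4) = 22; 16 is not s-gonal.
s = 7: P(7, 2) = 7 and P(7, 3) = 18; 16 is not s-gonal.
s = 8: P(8, 2) = 8 and P(8, 3) = 21; 16 is not s-gonal.
s = 10: P(10, 2) = 10 and P(10, 3) = 27; 16 is not s-gonal.
Hits: s ∈ {4} → 1.

1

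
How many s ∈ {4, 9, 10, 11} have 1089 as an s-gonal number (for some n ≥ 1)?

2

s = 4: P(4, 33) = 1089. ✓
s = 9: P(9, 18) = 1089. ✓
s = 10: P(10, 16) = 976 and P(10, 17) = 1105; 1089 is not s-gonal.
s = 11: P(11, 15) = 960 and P(11, 16) = 1096; 1089 is not s-gonal.
Hits: s ∈ {4, 9} → 2.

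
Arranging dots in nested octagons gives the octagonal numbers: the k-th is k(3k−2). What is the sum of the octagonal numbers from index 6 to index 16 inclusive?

4081

Σ i(3i−2) = 3Σi² − 2Σi over i = 6..16.
Σi = 136 − 15 = 121 and Σi² = 1496 − 55 = 1441.
3·1441 − 2·121 = 4081.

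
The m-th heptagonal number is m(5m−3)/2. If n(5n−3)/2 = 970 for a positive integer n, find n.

Set n(5n−3)/2 = 970, giving 5n² − 3n − 1940 = 0.
So n = (3 + 197) / 10 = 200/10 = 20.
Check: 20·(5·20 − 3)/2 = 970. ✓

20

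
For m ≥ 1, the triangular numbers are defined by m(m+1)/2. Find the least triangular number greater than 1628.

Solve n(n+1)/2 > 1628 for integer n.
The largest n with value ≤ 1628 is 56 (since 1596 ≤ 1628 < 1653), so the first above is n = 57, value 1653.

1653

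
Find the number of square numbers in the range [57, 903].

23

The n-th square number is n².
Smallest index with value ≥ 57: n = 8 (giving 64).
Largest index with value ≤ 903: n = 30 (giving 900).
Indices 8 through 30: 23 terms.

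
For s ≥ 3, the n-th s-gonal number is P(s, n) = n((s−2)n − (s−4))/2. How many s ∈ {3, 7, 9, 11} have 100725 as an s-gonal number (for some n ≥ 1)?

s = 3: P(3, 448) = 100576 and P(3, 449) = 101025; 100725 is not s-gonal.
s = 7: P(7, 201) = 100701 and P(7, 202) = 101707; 100725 is not s-gonal.
s = 9: P(9, 170) = 100725. ✓
s = 11: P(11, 150) = 100725. ✓
Hits: s ∈ {9, 11} → 2.

2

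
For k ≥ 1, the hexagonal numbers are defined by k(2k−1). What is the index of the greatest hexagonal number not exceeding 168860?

290

Solve n(2n−1) ≤ 168860 for integer n.
n = 290 gives 167910 ≤ 168860, while n = 291 gives 169071 > 168860; so the answer is index 290.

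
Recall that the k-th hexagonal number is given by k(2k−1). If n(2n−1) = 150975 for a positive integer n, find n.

Set n(2n−1) = 150975, giving 2n² − n − 150975 = 0.
The discriminant is 1 + 8·150975 = 1207801, and √1207801 = 1099.
So n = (1 + 1099) / 4 = 1100/4 = 275.

275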